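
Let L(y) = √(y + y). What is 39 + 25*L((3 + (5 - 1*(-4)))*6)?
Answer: 339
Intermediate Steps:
L(y) = √2*√y (L(y) = √(2*y) = √2*√y)
39 + 25*L((3 + (5 - 1*(-4)))*6) = 39 + 25*(√2*√((3 + (5 - 1*(-4)))*6)) = 39 + 25*(√2*√((3 + (5 + 4))*6)) = 39 + 25*(√2*√((3 + 9)*6)) = 39 + 25*(√2*√(12*6)) = 39 + 25*(√2*√72) = 39 + 25*(√2*(6*√2)) = 39 + 25*12 = 39 + 300 = 339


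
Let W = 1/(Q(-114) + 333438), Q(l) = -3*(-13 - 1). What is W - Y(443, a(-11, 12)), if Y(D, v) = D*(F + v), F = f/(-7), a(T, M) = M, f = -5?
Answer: -268328897/47640 ≈ -5632.4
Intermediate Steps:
Q(l) = 42 (Q(l) = -3*(-14) = 42)
F = 5/7 (F = -5/(-7) = -5*(-⅐) = 5/7 ≈ 0.71429)
Y(D, v) = D*(5/7 + v)
W = 1/333480 (W = 1/(42 + 333438) = 1/333480 ≈ 2.9987e-6)
W - Y(443, a(-11, 12)) = 1/333480 - 443*(5 + 7*12)/7 = 1/333480 - 443*(5 + 84)/7 = 1/333480 - 443*89/7 = 1/333480 - 1*39427/7 = 1/333480 - 39427/7 = -268328897/47640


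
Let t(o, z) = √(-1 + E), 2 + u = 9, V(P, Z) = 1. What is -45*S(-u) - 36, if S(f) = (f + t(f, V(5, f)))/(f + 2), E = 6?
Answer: -99 + 9*√5 ≈ -78.875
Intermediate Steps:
u = 7 (u = -2 + 9 = 7)
t(o, z) = √5 (t(o, z) = √(-1 + 6) = √5)
S(f) = (f + √5)/(2 + f) (S(f) = (f + √5)/(f + 2) = (f + √5)/(2 + f))
-45*S(-u) - 36 = -45*(-1*7 + √5)/(2 - 1*7) - 36 = -45*(-7 + √5)/(2 - 7) - 36 = -45*(-7 + √5)/(-5) - 36 = -(-9)*(-7 + √5) - 36 = -45*(7/5 - √5/5) - 36 = (-63 + 9*√5) - 36 = -99 + 9*√5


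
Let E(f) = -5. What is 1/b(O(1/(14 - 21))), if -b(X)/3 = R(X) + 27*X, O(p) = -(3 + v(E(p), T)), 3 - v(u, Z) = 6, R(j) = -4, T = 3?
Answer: 1/12 ≈ 0.083333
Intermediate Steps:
v(u, Z) = -3 (v(u, Z) = 3 - 1*6 = 3 - 6 = -3)
O(p) = 0 (O(p) = -(3 - 3) = -1*0 = 0)
b(X) = 12 - 81*X (b(X) = -3*(-4 + 27*X) = 12 - 81*X)
1/b(O(1/(14 - 21))) = 1/(12 - 81*0) = 1/(12 + 0) = 1/12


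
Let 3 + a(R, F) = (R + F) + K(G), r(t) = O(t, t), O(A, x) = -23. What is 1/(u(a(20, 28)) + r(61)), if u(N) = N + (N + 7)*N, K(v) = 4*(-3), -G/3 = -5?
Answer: 1/1330 ≈ 0.00075188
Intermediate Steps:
G = 15 (G = -3*(-5) = 15)
K(v) = -12
r(t) = -23
a(R, F) = -15 + F + R (a(R, F) = -3 + ((R + F) - 12) = -3 + ((F + R) - 12) = -3 + (-12 + F + R) = -15 + F + R)
u(N) = N + N*(7 + N) (u(N) = N + (7 + N)*N = N + N*(7 + N))
1/(u(a(20, 28)) + r(61)) = 1/((-15 + 28 + 20)*(8 + (-15 + 28 + 20)) - 23) = 1/(33*(8 + 33) - 23) = 1/(33*41 - 23) = 1/(1353 - 23) = 1/1330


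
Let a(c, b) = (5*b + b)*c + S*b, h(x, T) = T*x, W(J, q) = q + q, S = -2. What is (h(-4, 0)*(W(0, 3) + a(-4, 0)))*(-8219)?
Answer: 0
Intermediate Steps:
W(J, q) = 2*q
a(c, b) = -2*b + 6*b*c (a(c, b) = (5*b + b)*c - 2*b = (6*b)*c - 2*b = 6*b*c - 2*b = -2*b + 6*b*c)
(h(-4, 0)*(W(0, 3) + a(-4, 0)))*(-8219) = ((0*(-4))*(2*3 + 2*0*(-1 + 3*(-4))))*(-8219) = (0*(6 + 2*0*(-1 - 12)))*(-8219) = (0*(6 + 2*0*(-13)))*(-8219) = (0*(6 + 0))*(-8219) = (0*6)*(-8219) = 0*(-8219) = 0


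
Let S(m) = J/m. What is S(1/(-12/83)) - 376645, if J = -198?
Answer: -31259159/83 ≈ -3.7662e+5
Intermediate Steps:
S(m) = -198/m
S(1/(-12/83)) - 376645 = -198*(-12/83) - 376645 = 2376/83 - 376645 = -31259159/83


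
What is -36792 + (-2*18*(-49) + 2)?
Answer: -35026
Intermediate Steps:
-36792 + (-2*18*(-49) + 2) = -36792 + (-36*(-49) + 2) = -36792 + (1764 + 2) = -36792 + 1766 = -35026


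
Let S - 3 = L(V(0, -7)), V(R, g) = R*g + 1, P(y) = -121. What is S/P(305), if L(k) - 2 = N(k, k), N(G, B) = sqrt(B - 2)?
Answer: -5/121 - I/121 ≈ -0.041322 - 0.0082645*I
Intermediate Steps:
V(R, g) = 1 + R*g
N(G, B) = sqrt(-2 + B)
L(k) = 2 + sqrt(-2 + k)
S = 5 + I (S = 3 + (2 + sqrt(-2 + (1 + 0*(-7)))) = 3 + (2 + sqrt(-2 + (1 + 0))) = 3 + (2 + sqrt(-2 + 1)) = 3 + (2 + sqrt(-1)) = 3 + (2 + I) = 5 + I ≈ 5.0 + 1.0*I)
S/P(305) = (5 + I)/(-121) = (5 + I)*(-1/121) = -5/121 - I/121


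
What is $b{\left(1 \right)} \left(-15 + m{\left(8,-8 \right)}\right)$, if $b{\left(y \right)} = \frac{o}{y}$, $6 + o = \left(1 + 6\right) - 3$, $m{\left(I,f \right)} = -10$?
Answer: $50$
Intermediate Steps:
$o = -2$ ($o = -6 + \left(\left(1 + 6\right) - 3\right) = -6 + \left(7 - 3\right) = -6 + 4 = -2$)
$b{\left(y \right)} = - \frac{2}{y}$
$b{\left(1 \right)} \left(-15 + m{\left(8,-8 \right)}\right) = - \frac{2}{1} \left(-15 - 10\right) = \left(-2\right) 1 \left(-25\right) = \left(-2\right) \left(-25\right) = 50$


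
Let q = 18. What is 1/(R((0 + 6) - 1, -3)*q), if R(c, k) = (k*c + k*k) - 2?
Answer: -1/144 ≈ -0.0069444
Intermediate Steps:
R(c, k) = -2 + k**2 + c*k (R(c, k) = (c*k + k**2) - 2 = (k**2 + c*k) - 2 = -2 + k**2 + c*k)
1/(R((0 + 6) - 1, -3)*q) = 1/((-2 + (-3)**2 + ((0 + 6) - 1)*(-3))*18) = 1/((-2 + 9 + (6 - 1)*(-3))*18) = 1/((-2 + 9 + 5*(-3))*18) = 1/((-2 + 9 - 15)*18) = 1/(-8*18) = 1/(-144) = -1/144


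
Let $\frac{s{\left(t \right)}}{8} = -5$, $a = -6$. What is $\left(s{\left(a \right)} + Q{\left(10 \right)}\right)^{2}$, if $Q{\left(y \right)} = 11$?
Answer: $841$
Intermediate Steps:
$s{\left(t \right)} = -40$ ($s{\left(t \right)} = 8 \left(-5\right) = -40$)
$\left(s{\left(a \right)} + Q{\left(10 \right)}\right)^{2} = \left(-40 + 11\right)^{2} = \left(-29\right)^{2} = 841$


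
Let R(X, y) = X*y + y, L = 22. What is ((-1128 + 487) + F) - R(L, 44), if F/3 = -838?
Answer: -4167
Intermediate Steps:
F = -2514 (F = 3*(-838) = -2514)
R(X, y) = y + X*y
((-1128 + 487) + F) - R(L, 44) = ((-1128 + 487) - 2514) - 44*(1 + 22) = (-641 - 2514) - 44*23 = -3155 - 1*1012 = -3155 - 1012 = -4167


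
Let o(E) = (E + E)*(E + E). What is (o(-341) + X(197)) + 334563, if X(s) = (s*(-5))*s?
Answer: 605642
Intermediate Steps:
X(s) = -5*s² (X(s) = (-5*s)*s = -5*s²)
o(E) = 4*E² (o(E) = (2*E)*(2*E) = 4*E²)
(o(-341) + X(197)) + 334563 = (4*(-341)² - 5*197²) + 334563 = (4*116281 - 5*38809) + 334563 = (465124 - 194045) + 334563 = 271079 + 334563 = 605642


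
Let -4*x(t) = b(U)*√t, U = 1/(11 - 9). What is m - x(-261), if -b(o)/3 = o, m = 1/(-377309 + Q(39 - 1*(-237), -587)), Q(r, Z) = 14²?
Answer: -1/377113 - 9*I*√29/8 ≈ -2.6517e-6 - 6.0583*I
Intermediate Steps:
Q(r, Z) = 196
U = ½ (U = 1/2 = ½ ≈ 0.50000)
m = -1/377113 (m = 1/(-377309 + 196) = 1/(-377113) = -1/377113 ≈ -2.6517e-6)
b(o) = -3*o
x(t) = 3*√t/8 (x(t) = -(-3*½)*√t/4 = -(-3)*√t/8 = 3*√t/8)
m - x(-261) = -1/377113 - 3*√(-261)/8 = -1/377113 - 3*3*I*√29/8 = -1/377113 - 9*I*√29/8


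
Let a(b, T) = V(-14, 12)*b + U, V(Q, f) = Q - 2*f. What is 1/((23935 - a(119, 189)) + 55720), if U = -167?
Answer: 1/84344 ≈ 1.1856e-5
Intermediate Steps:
a(b, T) = -167 - 38*b (a(b, T) = (-14 - 2*12)*b - 167 = (-14 - 24)*b - 167 = -38*b - 167 = -167 - 38*b)
1/((23935 - a(119, 189)) + 55720) = 1/((23935 - (-167 - 38*119)) + 55720) = 1/((23935 - (-167 - 4522)) + 55720) = 1/((23935 - 1*(-4689)) + 55720) = 1/((23935 + 4689) + 55720) = 1/(28624 + 55720) = 1/84344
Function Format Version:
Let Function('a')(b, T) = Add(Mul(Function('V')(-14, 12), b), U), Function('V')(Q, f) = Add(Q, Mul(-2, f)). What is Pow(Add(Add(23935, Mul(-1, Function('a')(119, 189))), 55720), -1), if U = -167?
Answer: Rational(1, 84344) ≈ 1.1856e-5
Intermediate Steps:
Function('a')(b, T) = Add(-167, Mul(-38, b)) (Function('a')(b, T) = Add(Mul(Add(-14, Mul(-2, 12)), b), -167) = Add(Mul(Add(-14, -24), b), -167) = Add(Mul(-38, b), -167) = Add(-167, Mul(-38, b)))
Pow(Add(Add(23935, Mul(-1, Function('a')(119, 189))), 55720), -1) = Pow(Add(Add(23935, Mul(-1, Add(-167, Mul(-38, 119)))), 55720), -1) = Pow(Add(Add(23935, Mul(-1, Add(-167, -4522))), 55720), -1) = Pow(Add(Add(23935, Mul(-1, -4689)), 55720), -1) = Pow(Add(Add(23935, 4689), 55720), -1) = Pow(Add(28624, 55720), -1) = Pow(84344, -1) = Rational(1, 84344)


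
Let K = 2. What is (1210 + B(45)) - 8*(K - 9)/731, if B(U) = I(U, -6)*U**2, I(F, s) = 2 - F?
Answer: -62767259/731 ≈ -85865.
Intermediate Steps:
B(U) = U**2*(2 - U) (B(U) = (2 - U)*U**2 = U**2*(2 - U))
(1210 + B(45)) - 8*(K - 9)/731 = (1210 + 45**2*(2 - 1*45)) - 8*(2 - 9)/731 = (1210 + 2025*(2 - 45)) - 8*(-7)*(1/731) = (1210 + 2025*(-43)) + 56*(1/731) = (1210 - 87075) + 56/731 = -85865 + 56/731 = -62767259/731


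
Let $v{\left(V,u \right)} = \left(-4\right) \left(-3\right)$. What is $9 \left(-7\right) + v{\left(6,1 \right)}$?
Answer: $-51$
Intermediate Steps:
$v{\left(V,u \right)} = 12$
$9 \left(-7\right) + v{\left(6,1 \right)} = 9 \left(-7\right) + 12 = -63 + 12 = -51$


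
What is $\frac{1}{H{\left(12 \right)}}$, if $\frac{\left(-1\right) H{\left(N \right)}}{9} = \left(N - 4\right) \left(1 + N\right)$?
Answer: $- \frac{1}{936} \approx -0.0010684$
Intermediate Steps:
$H{\left(N \right)} = - 9 \left(1 + N\right) \left(-4 + N\right)$ ($H{\left(N \right)} = - 9 \left(N - 4\right) \left(1 + N\right) = - 9 \left(-4 + N\right) \left(1 + N\right) = - 9 \left(1 + N\right) \left(-4 + N\right)$)
$\frac{1}{H{\left(12 \right)}} = \frac{1}{36 - 9 \cdot 12^{2} + 27 \cdot 12} = \frac{1}{36 - 1296 + 324} = \frac{1}{-936} = - \frac{1}{936}$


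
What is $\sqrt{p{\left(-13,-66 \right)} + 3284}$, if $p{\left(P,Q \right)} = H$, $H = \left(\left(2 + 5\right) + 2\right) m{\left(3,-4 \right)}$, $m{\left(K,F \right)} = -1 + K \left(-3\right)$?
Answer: $\sqrt{3194} \approx 56.516$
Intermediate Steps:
$m{\left(K,F \right)} = -1 - 3 K$
$H = -90$ ($H = \left(\left(2 + 5\right) + 2\right) \left(-1 - 9\right) = \left(7 + 2\right) \left(-1 - 9\right) = 9 \left(-10\right) = -90$)
$p{\left(P,Q \right)} = -90$
$\sqrt{p{\left(-13,-66 \right)} + 3284} = \sqrt{-90 + 3284} = \sqrt{3194}$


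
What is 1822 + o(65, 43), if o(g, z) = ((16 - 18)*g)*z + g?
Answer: -3703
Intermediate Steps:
o(g, z) = g - 2*g*z (o(g, z) = (-2*g)*z + g = -2*g*z + g = g - 2*g*z)
1822 + o(65, 43) = 1822 + 65*(1 - 2*43) = 1822 + 65*(1 - 86) = 1822 + 65*(-85) = 1822 - 5525 = -3703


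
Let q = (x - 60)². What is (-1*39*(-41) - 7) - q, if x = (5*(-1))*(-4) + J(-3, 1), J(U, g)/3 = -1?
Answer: -257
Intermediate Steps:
J(U, g) = -3 (J(U, g) = 3*(-1) = -3)
x = 17 (x = (5*(-1))*(-4) - 3 = -5*(-4) - 3 = 20 - 3 = 17)
q = 1849 (q = (17 - 60)² = (-43)² = 1849)
(-1*39*(-41) - 7) - q = (-1*39*(-41) - 7) - 1*1849 = (-39*(-41) - 7) - 1849 = (1599 - 7) - 1849 = 1592 - 1849 = -257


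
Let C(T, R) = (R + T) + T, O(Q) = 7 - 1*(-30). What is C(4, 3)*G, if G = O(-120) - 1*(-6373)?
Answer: 70510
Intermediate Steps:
O(Q) = 37 (O(Q) = 7 + 30 = 37)
C(T, R) = R + 2*T
G = 6410 (G = 37 - 1*(-6373) = 37 + 6373 = 6410)
C(4, 3)*G = (3 + 2*4)*6410 = (3 + 8)*6410 = 11*6410 = 70510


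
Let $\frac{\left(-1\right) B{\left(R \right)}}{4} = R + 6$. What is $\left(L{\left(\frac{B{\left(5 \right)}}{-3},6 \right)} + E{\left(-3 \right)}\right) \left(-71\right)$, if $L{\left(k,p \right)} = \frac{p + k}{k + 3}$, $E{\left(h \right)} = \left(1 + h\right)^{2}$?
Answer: $- \frac{19454}{53} \approx -367.06$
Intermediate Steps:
$B{\left(R \right)} = -24 - 4 R$ ($B{\left(R \right)} = - 4 \left(R + 6\right) = - 4 \left(6 + R\right) = -24 - 4 R$)
$L{\left(k,p \right)} = \frac{k + p}{3 + k}$
$\left(L{\left(\frac{B{\left(5 \right)}}{-3},6 \right)} + E{\left(-3 \right)}\right) \left(-71\right) = \left(\frac{\frac{-24 - 20}{-3} + 6}{3 + \frac{-24 - 20}{-3}} + \left(1 - 3\right)^{2}\right) \left(-71\right) = \left(\frac{\left(-24 - 20\right) \left(- \frac{1}{3}\right) + 6}{3 + \left(-24 - 20\right) \left(- \frac{1}{3}\right)} + \left(-2\right)^{2}\right) \left(-71\right) = \left(\frac{\left(-44\right) \left(- \frac{1}{3}\right) + 6}{3 - - \frac{44}{3}} + 4\right) \left(-71\right) = \left(\frac{\frac{44}{3} + 6}{3 + \frac{44}{3}} + 4\right) \left(-71\right) = \left(\frac{1}{\frac{53}{3}} \cdot \frac{62}{3} + 4\right) \left(-71\right) = \left(\frac{3}{53} \cdot \frac{62}{3} + 4\right) \left(-71\right) = \left(\frac{62}{53} + 4\right) \left(-71\right) = \frac{274}{53} \left(-71\right) = - \frac{19454}{53}$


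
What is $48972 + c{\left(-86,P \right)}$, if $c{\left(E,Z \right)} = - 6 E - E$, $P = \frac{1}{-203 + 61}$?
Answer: $49574$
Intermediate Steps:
$P = - \frac{1}{142}$ ($P = \frac{1}{-142} = - \frac{1}{142} \approx -0.0070423$)
$c{\left(E,Z \right)} = - 7 E$
$48972 + c{\left(-86,P \right)} = 48972 - -602 = 48972 + 602 = 49574$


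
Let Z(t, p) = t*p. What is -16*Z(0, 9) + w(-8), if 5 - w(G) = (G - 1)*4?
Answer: 41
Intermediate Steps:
w(G) = 9 - 4*G (w(G) = 5 - (G - 1)*4 = 5 - (-1 + G)*4 = 5 - (-4 + 4*G) = 5 + (4 - 4*G) = 9 - 4*G)
Z(t, p) = p*t
-16*Z(0, 9) + w(-8) = -144*0 + (9 - 4*(-8)) = -16*0 + (9 + 32) = 0 + 41 = 41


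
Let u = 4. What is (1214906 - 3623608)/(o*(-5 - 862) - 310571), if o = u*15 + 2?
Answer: 2408702/364325 ≈ 6.6114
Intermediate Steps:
o = 62 (o = 4*15 + 2 = 60 + 2 = 62)
(1214906 - 3623608)/(o*(-5 - 862) - 310571) = (1214906 - 3623608)/(62*(-5 - 862) - 310571) = -2408702/(62*(-867) - 310571) = -2408702/(-53754 - 310571) = -2408702/(-364325) = -2408702*(-1/364325) = 2408702/364325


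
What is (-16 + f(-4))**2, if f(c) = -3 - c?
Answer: 225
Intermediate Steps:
(-16 + f(-4))**2 = (-16 + (-3 - 1*(-4)))**2 = (-16 + (-3 + 4))**2 = (-16 + 1)**2 = (-15)**2 = 225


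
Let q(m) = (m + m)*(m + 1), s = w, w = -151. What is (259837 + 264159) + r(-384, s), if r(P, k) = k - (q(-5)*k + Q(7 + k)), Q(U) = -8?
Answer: 529893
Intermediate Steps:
s = -151
q(m) = 2*m*(1 + m) (q(m) = (2*m)*(1 + m) = 2*m*(1 + m))
r(P, k) = 8 - 39*k (r(P, k) = k - ((2*(-5)*(1 - 5))*k - 8) = k - ((2*(-5)*(-4))*k - 8) = k - (40*k - 8) = k - (-8 + 40*k) = k + (8 - 40*k) = 8 - 39*k)
(259837 + 264159) + r(-384, s) = (259837 + 264159) + (8 - 39*(-151)) = 523996 + (8 + 5889) = 523996 + 5897 = 529893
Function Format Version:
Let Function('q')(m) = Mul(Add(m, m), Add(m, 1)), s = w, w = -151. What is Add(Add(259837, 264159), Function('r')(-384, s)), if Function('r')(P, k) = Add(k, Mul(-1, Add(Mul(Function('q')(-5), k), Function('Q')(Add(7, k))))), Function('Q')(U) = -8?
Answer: 529893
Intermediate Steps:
s = -151
Function('q')(m) = Mul(2, m, Add(1, m)) (Function('q')(m) = Mul(Mul(2, m), Add(1, m)) = Mul(2, m, Add(1, m)))
Function('r')(P, k) = Add(8, Mul(-39, k)) (Function('r')(P, k) = Add(k, Mul(-1, Add(Mul(Mul(2, -5, Add(1, -5)), k), -8))) = Add(k, Mul(-1, Add(Mul(Mul(2, -5, -4), k), -8))) = Add(k, Mul(-1, Add(Mul(40, k), -8))) = Add(k, Mul(-1, Add(-8, Mul(40, k)))) = Add(k, Add(8, Mul(-40, k))) = Add(8, Mul(-39, k)))
Add(Add(259837, 264159), Function('r')(-384, s)) = Add(Add(259837, 264159), Add(8, Mul(-39, -151))) = Add(523996, Add(8, 5889)) = Add(523996, 5897) = 529893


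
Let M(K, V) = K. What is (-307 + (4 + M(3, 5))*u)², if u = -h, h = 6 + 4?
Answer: 142129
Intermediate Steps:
h = 10
u = -10 (u = -1*10 = -10)
(-307 + (4 + M(3, 5))*u)² = (-307 + (4 + 3)*(-10))² = (-307 + 7*(-10))² = (-307 - 70)² = (-377)² = 142129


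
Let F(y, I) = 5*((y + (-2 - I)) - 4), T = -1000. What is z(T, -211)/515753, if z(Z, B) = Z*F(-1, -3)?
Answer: 20000/515753 ≈ 0.038778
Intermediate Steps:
F(y, I) = -30 - 5*I + 5*y (F(y, I) = 5*((-2 + y - I) - 4) = 5*(-6 + y - I) = -30 - 5*I + 5*y)
z(Z, B) = -20*Z (z(Z, B) = Z*(-30 - 5*(-3) + 5*(-1)) = Z*(-30 + 15 - 5) = Z*(-20) = -20*Z)
z(T, -211)/515753 = -20*(-1000)/515753 = 20000*(1/515753) = 20000/515753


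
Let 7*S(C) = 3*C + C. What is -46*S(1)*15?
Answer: -2760/7 ≈ -394.29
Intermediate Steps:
S(C) = 4*C/7 (S(C) = (3*C + C)/7 = (4*C)/7 = 4*C/7)
-46*S(1)*15 = -184/7*15 = -2760/7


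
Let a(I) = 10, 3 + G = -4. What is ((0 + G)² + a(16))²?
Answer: 3481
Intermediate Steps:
G = -7 (G = -3 - 4 = -7)
((0 + G)² + a(16))² = ((0 - 7)² + 10)² = ((-7)² + 10)² = (49 + 10)² = 59² = 3481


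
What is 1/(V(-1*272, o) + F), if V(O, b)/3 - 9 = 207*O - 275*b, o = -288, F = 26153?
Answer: 1/94868 ≈ 1.0541e-5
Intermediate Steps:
V(O, b) = 27 - 825*b + 621*O (V(O, b) = 27 + 3*(207*O - 275*b) = 27 + 3*(-275*b + 207*O) = 27 + (-825*b + 621*O) = 27 - 825*b + 621*O)
1/(V(-1*272, o) + F) = 1/((27 - 825*(-288) + 621*(-1*272)) + 26153) = 1/((27 + 237600 + 621*(-272)) + 26153) = 1/((27 + 237600 - 168912) + 26153) = 1/(68715 + 26153) = 1/94868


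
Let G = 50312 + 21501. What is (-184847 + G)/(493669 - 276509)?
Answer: -56517/108580 ≈ -0.52051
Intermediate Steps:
G = 71813
(-184847 + G)/(493669 - 276509) = (-184847 + 71813)/(493669 - 276509) = -113034/217160 = -113034*1/217160 = -56517/108580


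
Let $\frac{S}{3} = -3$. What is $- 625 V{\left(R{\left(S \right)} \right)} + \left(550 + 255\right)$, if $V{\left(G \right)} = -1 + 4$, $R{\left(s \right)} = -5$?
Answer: $-1070$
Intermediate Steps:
$S = -9$ ($S = 3 \left(-3\right) = -9$)
$V{\left(G \right)} = 3$
$- 625 V{\left(R{\left(S \right)} \right)} + \left(550 + 255\right) = \left(-625\right) 3 + \left(550 + 255\right) = -1875 + 805 = -1070$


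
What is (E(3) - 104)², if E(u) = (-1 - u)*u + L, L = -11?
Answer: 16129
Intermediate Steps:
E(u) = -11 + u*(-1 - u) (E(u) = (-1 - u)*u - 11 = u*(-1 - u) - 11 = -11 + u*(-1 - u))
(E(3) - 104)² = ((-11 - 1*3 - 1*3²) - 104)² = ((-11 - 3 - 1*9) - 104)² = ((-11 - 3 - 9) - 104)² = (-23 - 104)² = (-127)² = 16129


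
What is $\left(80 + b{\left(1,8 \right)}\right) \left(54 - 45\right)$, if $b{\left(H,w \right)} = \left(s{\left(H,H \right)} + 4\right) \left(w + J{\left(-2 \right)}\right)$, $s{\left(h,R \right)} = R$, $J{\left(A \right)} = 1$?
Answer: $1125$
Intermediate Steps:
$b{\left(H,w \right)} = \left(1 + w\right) \left(4 + H\right)$ ($b{\left(H,w \right)} = \left(H + 4\right) \left(w + 1\right) = \left(4 + H\right) \left(1 + w\right) = \left(1 + w\right) \left(4 + H\right)$)
$\left(80 + b{\left(1,8 \right)}\right) \left(54 - 45\right) = \left(80 + \left(4 + 1 + 4 \cdot 8 + 1 \cdot 8\right)\right) \left(54 - 45\right) = \left(80 + \left(4 + 1 + 32 + 8\right)\right) \left(54 - 45\right) = \left(80 + 45\right) 9 = 125 \cdot 9 = 1125$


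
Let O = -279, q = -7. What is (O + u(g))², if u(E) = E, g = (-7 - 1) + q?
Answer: 86436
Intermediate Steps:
g = -15 (g = (-7 - 1) - 7 = -8 - 7 = -15)
(O + u(g))² = (-279 - 15)² = (-294)² = 86436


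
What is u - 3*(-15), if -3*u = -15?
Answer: 50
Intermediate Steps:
u = 5 (u = -⅓*(-15) = 5)
u - 3*(-15) = 5 - 3*(-15) = 5 + 45 = 50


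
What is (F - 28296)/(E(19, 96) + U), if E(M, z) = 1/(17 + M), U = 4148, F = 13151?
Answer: -545220/149329 ≈ -3.6511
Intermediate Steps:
(F - 28296)/(E(19, 96) + U) = (13151 - 28296)/(1/(17 + 19) + 4148) = -15145/(1/36 + 4148) = -15145/149329/36 = -15145*36/149329 = -545220/149329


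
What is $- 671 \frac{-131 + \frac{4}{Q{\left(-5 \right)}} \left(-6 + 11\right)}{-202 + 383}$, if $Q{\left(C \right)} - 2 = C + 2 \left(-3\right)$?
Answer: $\frac{804529}{1629} \approx 493.88$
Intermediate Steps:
$Q{\left(C \right)} = -4 + C$ ($Q{\left(C \right)} = 2 + \left(C + 2 \left(-3\right)\right) = 2 + \left(C - 6\right) = 2 + \left(-6 + C\right) = -4 + C$)
$- 671 \frac{-131 + \frac{4}{Q{\left(-5 \right)}} \left(-6 + 11\right)}{-202 + 383} = - 671 \frac{-131 + \frac{4}{-4 - 5} \left(-6 + 11\right)}{-202 + 383} = - 671 \frac{-131 + \frac{4}{-9} \cdot 5}{181} = - 671 \left(-131 + 4 \left(- \frac{1}{9}\right) 5\right) \frac{1}{181} = - 671 \left(-131 - \frac{20}{9}\right) \frac{1}{181} = - 671 \left(\left(- \frac{1199}{9}\right) \frac{1}{181}\right) = \left(-671\right) \left(- \frac{1199}{1629}\right) = \frac{804529}{1629}$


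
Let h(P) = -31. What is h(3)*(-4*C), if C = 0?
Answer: 0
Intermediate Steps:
h(3)*(-4*C) = -(-124)*0 = -31*0 = 0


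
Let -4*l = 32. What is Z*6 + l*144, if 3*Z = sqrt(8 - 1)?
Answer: -1152 + 2*sqrt(7) ≈ -1146.7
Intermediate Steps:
l = -8 (l = -1/4*32 = -8)
Z = sqrt(7)/3 (Z = sqrt(8 - 1)/3 = sqrt(7)/3 ≈ 0.88192)
Z*6 + l*144 = (sqrt(7)/3)*6 - 8*144 = 2*sqrt(7) - 1152 = -1152 + 2*sqrt(7)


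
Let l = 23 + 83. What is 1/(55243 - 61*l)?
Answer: 1/48777 ≈ 2.0501e-5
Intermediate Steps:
l = 106
1/(55243 - 61*l) = 1/(55243 - 61*106) = 1/(55243 - 6466) = 1/48777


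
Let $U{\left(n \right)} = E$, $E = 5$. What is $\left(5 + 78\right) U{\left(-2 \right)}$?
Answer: $415$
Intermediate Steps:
$U{\left(n \right)} = 5$
$\left(5 + 78\right) U{\left(-2 \right)} = \left(5 + 78\right) 5 = 83 \cdot 5 = 415$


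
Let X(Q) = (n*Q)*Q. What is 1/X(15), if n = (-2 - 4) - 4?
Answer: -1/2250 ≈ -0.00044444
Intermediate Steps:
n = -10 (n = -6 - 4 = -10)
X(Q) = -10*Q² (X(Q) = (-10*Q)*Q = -10*Q²)
1/X(15) = 1/(-10*15²) = 1/(-10*225) = 1/(-2250) = -1/2250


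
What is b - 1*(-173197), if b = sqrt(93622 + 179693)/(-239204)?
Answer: 173197 - sqrt(273315)/239204 ≈ 1.7320e+5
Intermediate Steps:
b = -sqrt(273315)/239204 (b = sqrt(273315)*(-1/239204) = -sqrt(273315)/239204 ≈ -0.0021856)
b - 1*(-173197) = -sqrt(273315)/239204 - 1*(-173197) = -sqrt(273315)/239204 + 173197 = 173197 - sqrt(273315)/239204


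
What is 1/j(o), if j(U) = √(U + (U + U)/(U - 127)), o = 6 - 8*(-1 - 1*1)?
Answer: √237930/2266 ≈ 0.21526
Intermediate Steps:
o = 22 (o = 6 - 8*(-1 - 1) = 6 - 8*(-2) = 6 + 16 = 22)
j(U) = √(U + 2*U/(-127 + U)) (j(U) = √(U + (2*U)/(-127 + U)) = √(U + 2*U/(-127 + U)))
1/j(o) = 1/(√(22*(-125 + 22)/(-127 + 22))) = 1/(√(22*(-103)/(-105))) = 1/(√(22*(-1/105)*(-103))) = 1/(√(2266/105)) = 1/(√237930/105) = √237930/2266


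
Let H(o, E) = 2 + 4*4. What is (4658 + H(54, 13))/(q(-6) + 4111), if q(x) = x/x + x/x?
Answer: 4676/4113 ≈ 1.1369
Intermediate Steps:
H(o, E) = 18 (H(o, E) = 2 + 16 = 18)
q(x) = 2 (q(x) = 1 + 1 = 2)
(4658 + H(54, 13))/(q(-6) + 4111) = (4658 + 18)/(2 + 4111) = 4676/4113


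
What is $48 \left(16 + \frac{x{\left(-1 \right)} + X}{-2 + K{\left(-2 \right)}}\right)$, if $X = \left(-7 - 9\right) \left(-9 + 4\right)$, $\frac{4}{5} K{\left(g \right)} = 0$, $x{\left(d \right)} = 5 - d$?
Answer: $-1296$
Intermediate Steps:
$K{\left(g \right)} = 0$ ($K{\left(g \right)} = \frac{5}{4} \cdot 0 = 0$)
$X = 80$ ($X = \left(-16\right) \left(-5\right) = 80$)
$48 \left(16 + \frac{x{\left(-1 \right)} + X}{-2 + K{\left(-2 \right)}}\right) = 48 \left(16 + \frac{\left(5 - -1\right) + 80}{-2 + 0}\right) = 48 \left(16 + \frac{\left(5 + 1\right) + 80}{-2}\right) = 48 \left(16 + \left(6 + 80\right) \left(- \frac{1}{2}\right)\right) = 48 \left(16 + 86 \left(- \frac{1}{2}\right)\right) = 48 \left(16 - 43\right) = 48 \left(-27\right) = -1296$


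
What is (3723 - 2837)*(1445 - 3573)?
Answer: -1885408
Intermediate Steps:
(3723 - 2837)*(1445 - 3573) = 886*(-2128) = -1885408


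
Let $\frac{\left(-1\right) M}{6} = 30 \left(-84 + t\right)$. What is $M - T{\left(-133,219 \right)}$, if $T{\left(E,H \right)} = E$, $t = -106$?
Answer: $34333$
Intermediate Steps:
$M = 34200$ ($M = - 6 \cdot 30 \left(-84 - 106\right) = - 6 \cdot 30 \left(-190\right) = \left(-6\right) \left(-5700\right) = 34200$)
$M - T{\left(-133,219 \right)} = 34200 - -133 = 34200 + 133 = 34333$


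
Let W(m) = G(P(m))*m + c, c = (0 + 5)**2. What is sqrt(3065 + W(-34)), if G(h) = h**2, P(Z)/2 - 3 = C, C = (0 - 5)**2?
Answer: I*sqrt(103534) ≈ 321.77*I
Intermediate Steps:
c = 25 (c = 5**2 = 25)
C = 25 (C = (-5)**2 = 25)
P(Z) = 56 (P(Z) = 6 + 2*25 = 6 + 50 = 56)
W(m) = 25 + 3136*m (W(m) = 56**2*m + 25 = 3136*m + 25 = 25 + 3136*m)
sqrt(3065 + W(-34)) = sqrt(3065 + (25 + 3136*(-34))) = sqrt(3065 + (25 - 106624)) = sqrt(3065 - 106599) = sqrt(-103534) = I*sqrt(103534)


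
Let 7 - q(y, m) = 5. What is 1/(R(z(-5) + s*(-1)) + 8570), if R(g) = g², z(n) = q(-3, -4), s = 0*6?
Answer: 1/8574 ≈ 0.00011663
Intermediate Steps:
q(y, m) = 2 (q(y, m) = 7 - 1*5 = 7 - 5 = 2)
s = 0
z(n) = 2
1/(R(z(-5) + s*(-1)) + 8570) = 1/((2 + 0*(-1))² + 8570) = 1/((2 + 0)² + 8570) = 1/(2² + 8570) = 1/(4 + 8570) = 1/8574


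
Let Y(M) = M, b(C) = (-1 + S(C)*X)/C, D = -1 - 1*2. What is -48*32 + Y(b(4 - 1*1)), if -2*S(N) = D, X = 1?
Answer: -9215/6 ≈ -1535.8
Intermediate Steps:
D = -3 (D = -1 - 2 = -3)
S(N) = 3/2 (S(N) = -½*(-3) = 3/2)
b(C) = 1/(2*C) (b(C) = (-1 + (3/2)*1)/C = (-1 + 3/2)/C = 1/(2*C))
-48*32 + Y(b(4 - 1*1)) = -48*32 + 1/(2*(4 - 1*1)) = -1536 + 1/(2*(4 - 1)) = -1536 + (½)/3 = -1536 + (½)*(⅓) = -1536 + ⅙ = -9215/6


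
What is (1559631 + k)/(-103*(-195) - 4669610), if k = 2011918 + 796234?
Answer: -4367783/4649525 ≈ -0.93940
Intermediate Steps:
k = 2808152
(1559631 + k)/(-103*(-195) - 4669610) = (1559631 + 2808152)/(-103*(-195) - 4669610) = 4367783/(20085 - 4669610) = 4367783/(-4649525) = 4367783*(-1/4649525) = -4367783/4649525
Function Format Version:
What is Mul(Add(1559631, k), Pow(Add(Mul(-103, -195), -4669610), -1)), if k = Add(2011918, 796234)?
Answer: Rational(-4367783, 4649525) ≈ -0.93940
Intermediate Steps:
k = 2808152
Mul(Add(1559631, k), Pow(Add(Mul(-103, -195), -4669610), -1)) = Mul(Add(1559631, 2808152), Pow(Add(Mul(-103, -195), -4669610), -1)) = Mul(4367783, Pow(Add(20085, -4669610), -1)) = Mul(4367783, Pow(-4649525, -1)) = Mul(4367783, Rational(-1, 4649525)) = Rational(-4367783, 4649525)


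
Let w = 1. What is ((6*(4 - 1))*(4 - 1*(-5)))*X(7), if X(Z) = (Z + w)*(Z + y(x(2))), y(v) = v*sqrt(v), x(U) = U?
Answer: 9072 + 2592*sqrt(2) ≈ 12738.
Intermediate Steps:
y(v) = v**(3/2)
X(Z) = (1 + Z)*(Z + 2*sqrt(2)) (X(Z) = (Z + 1)*(Z + 2**(3/2)) = (1 + Z)*(Z + 2*sqrt(2)))
((6*(4 - 1))*(4 - 1*(-5)))*X(7) = ((6*(4 - 1))*(4 - 1*(-5)))*(7 + 7**2 + 2*sqrt(2) + 2*7*sqrt(2)) = ((6*3)*(4 + 5))*(7 + 49 + 2*sqrt(2) + 14*sqrt(2)) = (18*9)*(56 + 16*sqrt(2)) = 162*(56 + 16*sqrt(2)) = 9072 + 2592*sqrt(2)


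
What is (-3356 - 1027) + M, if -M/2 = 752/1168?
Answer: -320053/73 ≈ -4384.3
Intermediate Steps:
M = -94/73 (M = -1504/1168 = -2*47/73 = -94/73 ≈ -1.2877)
(-3356 - 1027) + M = (-3356 - 1027) - 94/73 = -4383 - 94/73 = -320053/73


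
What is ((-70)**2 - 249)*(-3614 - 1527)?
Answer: -23910791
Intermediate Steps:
((-70)**2 - 249)*(-3614 - 1527) = (4900 - 249)*(-5141) = 4651*(-5141) = -23910791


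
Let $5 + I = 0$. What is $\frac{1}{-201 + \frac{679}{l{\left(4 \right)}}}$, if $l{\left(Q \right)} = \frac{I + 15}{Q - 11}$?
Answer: $- \frac{10}{6763} \approx -0.0014786$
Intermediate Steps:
$I = -5$ ($I = -5 + 0 = -5$)
$l{\left(Q \right)} = \frac{10}{-11 + Q}$ ($l{\left(Q \right)} = \frac{-5 + 15}{Q - 11} = \frac{10}{-11 + Q}$)
$\frac{1}{-201 + \frac{679}{l{\left(4 \right)}}} = \frac{1}{-201 + \frac{679}{10 \frac{1}{-11 + 4}}} = \frac{1}{-201 + \frac{679}{10 \frac{1}{-7}}} = \frac{1}{-201 + \frac{679}{10 \left(- \frac{1}{7}\right)}} = \frac{1}{-201 + \frac{679}{- \frac{10}{7}}} = \frac{1}{-201 + 679 \left(- \frac{7}{10}\right)} = \frac{1}{-201 - \frac{4753}{10}} = \frac{1}{- \frac{6763}{10}} = - \frac{10}{6763}$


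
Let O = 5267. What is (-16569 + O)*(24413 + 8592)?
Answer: -373022510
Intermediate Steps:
(-16569 + O)*(24413 + 8592) = (-16569 + 5267)*(24413 + 8592) = -11302*33005 = -373022510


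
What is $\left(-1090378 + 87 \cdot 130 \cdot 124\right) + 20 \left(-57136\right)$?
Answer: $-830658$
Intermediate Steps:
$\left(-1090378 + 87 \cdot 130 \cdot 124\right) + 20 \left(-57136\right) = \left(-1090378 + 11310 \cdot 124\right) - 1142720 = \left(-1090378 + 1402440\right) - 1142720 = 312062 - 1142720 = -830658$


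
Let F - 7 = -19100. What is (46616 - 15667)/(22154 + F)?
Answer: 30949/3061 ≈ 10.111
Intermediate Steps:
F = -19093 (F = 7 - 19100 = -19093)
(46616 - 15667)/(22154 + F) = (46616 - 15667)/(22154 - 19093) = 30949/3061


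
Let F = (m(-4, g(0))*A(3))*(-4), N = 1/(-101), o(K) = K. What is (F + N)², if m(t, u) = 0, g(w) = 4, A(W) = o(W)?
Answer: 1/10201 ≈ 9.8030e-5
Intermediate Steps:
A(W) = W
N = -1/101 ≈ -0.0099010
F = 0 (F = (0*3)*(-4) = 0*(-4) = 0)
(F + N)² = (0 - 1/101)² = (-1/101)² = 1/10201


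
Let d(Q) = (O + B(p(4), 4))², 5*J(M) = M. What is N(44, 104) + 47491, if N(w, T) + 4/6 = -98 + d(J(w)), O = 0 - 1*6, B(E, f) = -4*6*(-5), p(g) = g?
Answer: 181165/3 ≈ 60388.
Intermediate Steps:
B(E, f) = 120 (B(E, f) = -24*(-5) = 120)
O = -6 (O = 0 - 6 = -6)
J(M) = M/5
d(Q) = 12996 (d(Q) = (-6 + 120)² = 114² = 12996)
N(w, T) = 38692/3 (N(w, T) = -⅔ + (-98 + 12996) = -⅔ + 12898 = 38692/3)
N(44, 104) + 47491 = 38692/3 + 47491 = 181165/3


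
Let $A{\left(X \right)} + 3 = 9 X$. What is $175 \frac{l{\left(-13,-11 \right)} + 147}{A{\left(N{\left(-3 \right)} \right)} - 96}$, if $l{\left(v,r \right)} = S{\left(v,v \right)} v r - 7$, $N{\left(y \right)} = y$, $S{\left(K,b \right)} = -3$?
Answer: $\frac{7225}{18} \approx 401.39$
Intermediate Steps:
$A{\left(X \right)} = -3 + 9 X$
$l{\left(v,r \right)} = -7 - 3 r v$ ($l{\left(v,r \right)} = - 3 v r - 7 = - 3 r v - 7 = -7 - 3 r v$)
$175 \frac{l{\left(-13,-11 \right)} + 147}{A{\left(N{\left(-3 \right)} \right)} - 96} = 175 \frac{\left(-7 - \left(-33\right) \left(-13\right)\right) + 147}{\left(-3 + 9 \left(-3\right)\right) - 96} = 175 \frac{\left(-7 - 429\right) + 147}{\left(-3 - 27\right) - 96} = 175 \frac{-436 + 147}{-30 - 96} = 175 \left(- \frac{289}{-126}\right) = 175 \left(\left(-289\right) \left(- \frac{1}{126}\right)\right) = 175 \cdot \frac{289}{126} = \frac{7225}{18}$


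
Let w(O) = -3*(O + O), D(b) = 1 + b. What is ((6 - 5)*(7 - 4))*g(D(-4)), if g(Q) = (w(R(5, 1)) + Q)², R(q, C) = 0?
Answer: 27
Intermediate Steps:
w(O) = -6*O
g(Q) = Q² (g(Q) = (-6*0 + Q)² = (0 + Q)² = Q²)
((6 - 5)*(7 - 4))*g(D(-4)) = ((6 - 5)*(7 - 4))*(1 - 4)² = (1*3)*(-3)² = 3*9 = 27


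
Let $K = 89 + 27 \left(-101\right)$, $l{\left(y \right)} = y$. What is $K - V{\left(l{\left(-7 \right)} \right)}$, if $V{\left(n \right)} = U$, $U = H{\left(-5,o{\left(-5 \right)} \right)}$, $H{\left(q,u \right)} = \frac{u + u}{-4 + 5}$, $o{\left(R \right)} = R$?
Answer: $-2628$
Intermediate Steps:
$H{\left(q,u \right)} = 2 u$ ($H{\left(q,u \right)} = \frac{2 u}{1} = 2 u 1 = 2 u$)
$U = -10$ ($U = 2 \left(-5\right) = -10$)
$K = -2638$ ($K = 89 - 2727 = -2638$)
$V{\left(n \right)} = -10$
$K - V{\left(l{\left(-7 \right)} \right)} = -2638 - -10 = -2638 + 10 = -2628$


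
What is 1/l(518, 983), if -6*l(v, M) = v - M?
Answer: 2/155 ≈ 0.012903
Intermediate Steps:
l(v, M) = -v/6 + M/6 (l(v, M) = -(v - M)/6 = -v/6 + M/6)
1/l(518, 983) = 1/(-⅙*518 + (⅙)*983) = 1/(-259/3 + 983/6) = 1/(155/2) = 2/155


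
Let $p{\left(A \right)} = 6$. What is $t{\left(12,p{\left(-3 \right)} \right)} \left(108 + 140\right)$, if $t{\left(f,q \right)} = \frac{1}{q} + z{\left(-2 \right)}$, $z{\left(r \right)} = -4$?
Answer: $- \frac{2852}{3} \approx -950.67$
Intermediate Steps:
$t{\left(f,q \right)} = -4 + \frac{1}{q}$ ($t{\left(f,q \right)} = \frac{1}{q} - 4 = -4 + \frac{1}{q}$)
$t{\left(12,p{\left(-3 \right)} \right)} \left(108 + 140\right) = \left(-4 + \frac{1}{6}\right) \left(108 + 140\right) = \left(-4 + \frac{1}{6}\right) 248 = \left(- \frac{23}{6}\right) 248 = - \frac{2852}{3}$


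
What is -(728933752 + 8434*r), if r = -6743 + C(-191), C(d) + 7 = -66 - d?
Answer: -673058502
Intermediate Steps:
C(d) = -73 - d (C(d) = -7 + (-66 - d) = -73 - d)
r = -6625 (r = -6743 + (-73 - 1*(-191)) = -6743 + (-73 + 191) = -6743 + 118 = -6625)
-(728933752 + 8434*r) = -8434/(1/(-6625 + 86428)) = -8434/(1/79803) = -8434/1/79803 = -8434*79803 = -673058502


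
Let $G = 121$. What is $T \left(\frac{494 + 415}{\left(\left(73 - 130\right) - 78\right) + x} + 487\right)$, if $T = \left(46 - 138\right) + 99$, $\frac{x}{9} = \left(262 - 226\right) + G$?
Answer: $\frac{484785}{142} \approx 3414.0$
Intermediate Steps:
$x = 1413$ ($x = 9 \left(\left(262 - 226\right) + 121\right) = 9 \left(36 + 121\right) = 9 \cdot 157 = 1413$)
$T = 7$ ($T = -92 + 99 = 7$)
$T \left(\frac{494 + 415}{\left(\left(73 - 130\right) - 78\right) + x} + 487\right) = 7 \left(\frac{494 + 415}{\left(\left(73 - 130\right) - 78\right) + 1413} + 487\right) = 7 \left(\frac{909}{\left(-57 - 78\right) + 1413} + 487\right) = 7 \left(\frac{909}{-135 + 1413} + 487\right) = 7 \left(\frac{909}{1278} + 487\right) = 7 \left(909 \cdot \frac{1}{1278} + 487\right) = 7 \left(\frac{101}{142} + 487\right) = 7 \cdot \frac{69255}{142} = \frac{484785}{142}$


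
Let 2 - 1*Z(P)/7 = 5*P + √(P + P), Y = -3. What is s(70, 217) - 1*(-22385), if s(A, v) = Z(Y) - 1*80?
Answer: 22424 - 7*I*√6 ≈ 22424.0 - 17.146*I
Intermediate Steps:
Z(P) = 14 - 35*P - 7*√2*√P (Z(P) = 14 - 7*(5*P + √(P + P)) = 14 - 7*(5*P + √(2*P)) = 14 - 7*(5*P + √2*√P) = 14 + (-35*P - 7*√2*√P) = 14 - 35*P - 7*√2*√P)
s(A, v) = 39 - 7*I*√6 (s(A, v) = (14 - 35*(-3) - 7*√2*√(-3)) - 1*80 = (14 + 105 - 7*√2*I*√3) - 80 = (14 + 105 - 7*I*√6) - 80 = (119 - 7*I*√6) - 80 = 39 - 7*I*√6)
s(70, 217) - 1*(-22385) = (39 - 7*I*√6) - 1*(-22385) = (39 - 7*I*√6) + 22385 = 22424 - 7*I*√6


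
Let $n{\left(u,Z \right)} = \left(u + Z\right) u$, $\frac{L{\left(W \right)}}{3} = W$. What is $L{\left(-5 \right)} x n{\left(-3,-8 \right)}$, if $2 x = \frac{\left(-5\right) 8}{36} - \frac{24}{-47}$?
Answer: $\frac{6985}{47} \approx 148.62$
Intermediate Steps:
$L{\left(W \right)} = 3 W$
$x = - \frac{127}{423}$ ($x = \frac{\frac{\left(-5\right) 8}{36} - \frac{24}{-47}}{2} = \frac{\left(-40\right) \frac{1}{36} - - \frac{24}{47}}{2} = \frac{- \frac{10}{9} + \frac{24}{47}}{2} = \frac{1}{2} \left(- \frac{254}{423}\right) = - \frac{127}{423} \approx -0.30024$)
$n{\left(u,Z \right)} = u \left(Z + u\right)$ ($n{\left(u,Z \right)} = \left(Z + u\right) u = u \left(Z + u\right)$)
$L{\left(-5 \right)} x n{\left(-3,-8 \right)} = 3 \left(-5\right) \left(- \frac{127}{423}\right) \left(- 3 \left(-8 - 3\right)\right) = \left(-15\right) \left(- \frac{127}{423}\right) \left(\left(-3\right) \left(-11\right)\right) = \frac{635}{141} \cdot 33 = \frac{6985}{47}$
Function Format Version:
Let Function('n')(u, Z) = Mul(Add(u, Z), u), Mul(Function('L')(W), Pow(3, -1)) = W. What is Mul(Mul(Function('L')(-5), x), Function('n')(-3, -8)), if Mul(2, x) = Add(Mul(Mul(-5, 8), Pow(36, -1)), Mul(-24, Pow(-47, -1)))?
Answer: Rational(6985, 47) ≈ 148.62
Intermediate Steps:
Function('L')(W) = Mul(3, W)
x = Rational(-127, 423) (x = Mul(Rational(1, 2), Add(Mul(Mul(-5, 8), Pow(36, -1)), Mul(-24, Pow(-47, -1)))) = Mul(Rational(1, 2), Add(Mul(-40, Rational(1, 36)), Mul(-24, Rational(-1, 47)))) = Mul(Rational(1, 2), Add(Rational(-10, 9), Rational(24, 47))) = Mul(Rational(1, 2), Rational(-254, 423)) = Rational(-127, 423) ≈ -0.30024)
Function('n')(u, Z) = Mul(u, Add(Z, u)) (Function('n')(u, Z) = Mul(Add(Z, u), u) = Mul(u, Add(Z, u)))
Mul(Mul(Function('L')(-5), x), Function('n')(-3, -8)) = Mul(Mul(Mul(3, -5), Rational(-127, 423)), Mul(-3, Add(-8, -3))) = Mul(Mul(-15, Rational(-127, 423)), Mul(-3, -11)) = Mul(Rational(635, 141), 33) = Rational(6985, 47)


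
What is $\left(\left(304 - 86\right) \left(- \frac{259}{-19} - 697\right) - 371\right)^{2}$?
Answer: $\frac{8051752428721}{361} \approx 2.2304 \cdot 10^{10}$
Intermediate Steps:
$\left(\left(304 - 86\right) \left(- \frac{259}{-19} - 697\right) - 371\right)^{2} = \left(218 \left(\left(-259\right) \left(- \frac{1}{19}\right) - 697\right) - 371\right)^{2} = \left(218 \left(\frac{259}{19} - 697\right) - 371\right)^{2} = \left(218 \left(- \frac{12984}{19}\right) - 371\right)^{2} = \left(- \frac{2830512}{19} - 371\right)^{2} = \left(- \frac{2837561}{19}\right)^{2} = \frac{8051752428721}{361}$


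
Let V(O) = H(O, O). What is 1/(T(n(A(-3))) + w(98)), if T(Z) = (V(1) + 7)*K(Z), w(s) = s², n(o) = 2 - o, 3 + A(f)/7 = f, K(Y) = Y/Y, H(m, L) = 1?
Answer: 1/9612 ≈ 0.00010404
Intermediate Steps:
K(Y) = 1
A(f) = -21 + 7*f
V(O) = 1
T(Z) = 8 (T(Z) = (1 + 7)*1 = 8*1 = 8)
1/(T(n(A(-3))) + w(98)) = 1/(8 + 98²) = 1/(8 + 9604) = 1/9612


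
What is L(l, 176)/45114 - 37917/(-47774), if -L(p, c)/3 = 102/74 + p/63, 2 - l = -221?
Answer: 664289417945/837324817686 ≈ 0.79335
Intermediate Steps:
l = 223 (l = 2 - 1*(-221) = 2 + 221 = 223)
L(p, c) = -153/37 - p/21 (L(p, c) = -3*(102/74 + p/63) = -3*(102*(1/74) + p*(1/63)) = -3*(51/37 + p/63) = -153/37 - p/21)
L(l, 176)/45114 - 37917/(-47774) = (-153/37 - 1/21*223)/45114 - 37917/(-47774) = (-153/37 - 223/21)*(1/45114) - 37917*(-1/47774) = -11464/777*1/45114 + 37917/47774 = -5732/17526789 + 37917/47774 = 664289417945/837324817686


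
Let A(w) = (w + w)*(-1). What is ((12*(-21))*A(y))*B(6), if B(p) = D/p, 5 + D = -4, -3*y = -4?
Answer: -1008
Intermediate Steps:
y = 4/3 (y = -⅓*(-4) = 4/3 ≈ 1.3333)
D = -9 (D = -5 - 4 = -9)
A(w) = -2*w (A(w) = (2*w)*(-1) = -2*w)
B(p) = -9/p
((12*(-21))*A(y))*B(6) = ((12*(-21))*(-2*4/3))*(-9/6) = (-252*(-8/3))*(-9*⅙) = 672*(-3/2) = -1008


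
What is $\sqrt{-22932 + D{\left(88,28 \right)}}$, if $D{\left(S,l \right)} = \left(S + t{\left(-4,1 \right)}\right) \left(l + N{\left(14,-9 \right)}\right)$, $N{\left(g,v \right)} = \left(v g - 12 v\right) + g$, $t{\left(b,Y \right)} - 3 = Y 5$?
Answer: $6 i \sqrt{573} \approx 143.62 i$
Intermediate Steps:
$t{\left(b,Y \right)} = 3 + 5 Y$ ($t{\left(b,Y \right)} = 3 + Y 5 = 3 + 5 Y$)
$N{\left(g,v \right)} = g - 12 v + g v$ ($N{\left(g,v \right)} = \left(g v - 12 v\right) + g = \left(- 12 v + g v\right) + g = g - 12 v + g v$)
$D{\left(S,l \right)} = \left(-4 + l\right) \left(8 + S\right)$ ($D{\left(S,l \right)} = \left(S + \left(3 + 5 \cdot 1\right)\right) \left(l + \left(14 - -108 + 14 \left(-9\right)\right)\right) = \left(S + \left(3 + 5\right)\right) \left(l + \left(14 + 108 - 126\right)\right) = \left(S + 8\right) \left(l - 4\right) = \left(8 + S\right) \left(-4 + l\right) = \left(-4 + l\right) \left(8 + S\right)$)
$\sqrt{-22932 + D{\left(88,28 \right)}} = \sqrt{-22932 + \left(-32 - 352 + 8 \cdot 28 + 88 \cdot 28\right)} = \sqrt{-22932 + \left(-32 - 352 + 224 + 2464\right)} = \sqrt{-22932 + 2304} = \sqrt{-20628} = 6 i \sqrt{573}$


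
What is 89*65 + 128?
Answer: 5913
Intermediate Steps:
89*65 + 128 = 5785 + 128 = 5913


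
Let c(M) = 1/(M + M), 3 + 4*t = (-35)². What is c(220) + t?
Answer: 134421/440 ≈ 305.50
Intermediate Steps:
t = 611/2 (t = -¾ + (¼)*(-35)² = -¾ + (¼)*1225 = -¾ + 1225/4 = 611/2 ≈ 305.50)
c(M) = 1/(2*M)
c(220) + t = (½)/220 + 611/2 = (½)*(1/220) + 611/2 = 1/440 + 611/2 = 134421/440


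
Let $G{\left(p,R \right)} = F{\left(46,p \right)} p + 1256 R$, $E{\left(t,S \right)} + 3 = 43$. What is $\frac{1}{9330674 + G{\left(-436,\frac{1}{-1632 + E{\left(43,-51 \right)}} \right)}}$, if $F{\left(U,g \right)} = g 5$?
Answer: $\frac{199}{2045949489} \approx 9.7265 \cdot 10^{-8}$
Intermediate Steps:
$E{\left(t,S \right)} = 40$ ($E{\left(t,S \right)} = -3 + 43 = 40$)
$F{\left(U,g \right)} = 5 g$
$G{\left(p,R \right)} = 5 p^{2} + 1256 R$ ($G{\left(p,R \right)} = 5 p p + 1256 R = 5 p^{2} + 1256 R$)
$\frac{1}{9330674 + G{\left(-436,\frac{1}{-1632 + E{\left(43,-51 \right)}} \right)}} = \frac{1}{9330674 + \left(5 \left(-436\right)^{2} + \frac{1256}{-1632 + 40}\right)} = \frac{1}{9330674 + \left(5 \cdot 190096 + \frac{1256}{-1592}\right)} = \frac{1}{9330674 + \left(950480 + 1256 \left(- \frac{1}{1592}\right)\right)} = \frac{1}{9330674 + \left(950480 - \frac{157}{199}\right)} = \frac{1}{9330674 + \frac{189145363}{199}} = \frac{1}{\frac{2045949489}{199}} = \frac{199}{2045949489}$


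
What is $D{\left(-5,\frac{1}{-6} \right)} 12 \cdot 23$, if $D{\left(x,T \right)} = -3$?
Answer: $-828$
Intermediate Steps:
$D{\left(-5,\frac{1}{-6} \right)} 12 \cdot 23 = \left(-3\right) 12 \cdot 23 = \left(-36\right) 23 = -828$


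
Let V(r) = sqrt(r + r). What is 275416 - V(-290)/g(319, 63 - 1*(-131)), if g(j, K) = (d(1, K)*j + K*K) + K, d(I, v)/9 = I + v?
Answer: 275416 - 2*I*sqrt(145)/597675 ≈ 2.7542e+5 - 4.0295e-5*I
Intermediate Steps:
V(r) = sqrt(2)*sqrt(r) (V(r) = sqrt(2*r) = sqrt(2)*sqrt(r))
d(I, v) = 9*I + 9*v (d(I, v) = 9*(I + v) = 9*I + 9*v)
g(j, K) = K + K**2 + j*(9 + 9*K) (g(j, K) = ((9*1 + 9*K)*j + K*K) + K = ((9 + 9*K)*j + K**2) + K = (j*(9 + 9*K) + K**2) + K = (K**2 + j*(9 + 9*K)) + K = K + K**2 + j*(9 + 9*K))
275416 - V(-290)/g(319, 63 - 1*(-131)) = 275416 - sqrt(2)*sqrt(-290)/((63 - 1*(-131)) + (63 - 1*(-131))**2 + 9*319*(1 + (63 - 1*(-131)))) = 275416 - sqrt(2)*(I*sqrt(290))/((63 + 131) + (63 + 131)**2 + 9*319*(1 + (63 + 131))) = 275416 - 2*I*sqrt(145)/(194 + 194**2 + 9*319*(1 + 194)) = 275416 - 2*I*sqrt(145)/(194 + 37636 + 9*319*195) = 275416 - 2*I*sqrt(145)/(194 + 37636 + 559845) = 275416 - 2*I*sqrt(145)/597675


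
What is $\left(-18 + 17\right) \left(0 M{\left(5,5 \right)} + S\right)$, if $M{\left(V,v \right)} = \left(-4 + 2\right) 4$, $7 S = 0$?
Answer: $0$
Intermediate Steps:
$S = 0$ ($S = \frac{1}{7} \cdot 0 = 0$)
$M{\left(V,v \right)} = -8$ ($M{\left(V,v \right)} = \left(-2\right) 4 = -8$)
$\left(-18 + 17\right) \left(0 M{\left(5,5 \right)} + S\right) = \left(-18 + 17\right) \left(0 \left(-8\right) + 0\right) = - (0 + 0) = \left(-1\right) 0 = 0$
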